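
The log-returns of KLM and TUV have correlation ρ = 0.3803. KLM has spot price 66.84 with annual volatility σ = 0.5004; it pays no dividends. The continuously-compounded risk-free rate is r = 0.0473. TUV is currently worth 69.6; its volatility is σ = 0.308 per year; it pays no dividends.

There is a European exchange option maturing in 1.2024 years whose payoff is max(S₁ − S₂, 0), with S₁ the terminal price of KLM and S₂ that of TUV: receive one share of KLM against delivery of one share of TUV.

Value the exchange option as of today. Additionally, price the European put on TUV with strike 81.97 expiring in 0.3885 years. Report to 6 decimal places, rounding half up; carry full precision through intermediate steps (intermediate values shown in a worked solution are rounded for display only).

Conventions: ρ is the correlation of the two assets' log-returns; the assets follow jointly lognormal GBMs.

exchange price = 12.751083
price(TUV put K=81.97) = 12.736285

σ_eff = √(σ₁² + σ₂² − 2ρσ₁σ₂) = √(0.5004² + 0.308² − 2·0.3803·0.5004·0.308) = 0.477533
d₁ = (ln(S₁/S₂) + (q₂ − q₁ + σ_eff²/2)T) / (σ_eff√T) = (ln(66.84/69.6) + (0.0 − 0.0 + 0.114019)·1.2024) / 0.523634 = 0.184544
d₂ = d₁ − σ_eff√T = 0.184544 − 0.523634 = -0.339090
N(d₁) = 0.573207,  N(d₂) = 0.367271
V = S₁·e^{−q₁T}·N(d₁) − S₂·e^{−q₂T}·N(d₂) = 38.313134 − 25.562051 = 12.751083
[vanilla: TUV put K=81.97]
σ√T = 0.308·√0.3885 = 0.191976
d₁ = (ln(S/K) + (r+σ²/2)T) / (σ√T) = (ln(69.6/81.97) + (0.0473+0.308²/2)·0.3885) / 0.191976 = (-0.163589 + 0.036803) / 0.191976 = -0.660424
d₂ = d₁ − σ√T = -0.660424 − 0.191976 = -0.852400
e^{−rT} = 0.981792
N(−d₁) = 0.745509,  N(−d₂) = 0.803004
price = K·e^{−rT}·N(−d₂) − S·N(−d₁) = 64.623722 − 51.887437 = 12.736285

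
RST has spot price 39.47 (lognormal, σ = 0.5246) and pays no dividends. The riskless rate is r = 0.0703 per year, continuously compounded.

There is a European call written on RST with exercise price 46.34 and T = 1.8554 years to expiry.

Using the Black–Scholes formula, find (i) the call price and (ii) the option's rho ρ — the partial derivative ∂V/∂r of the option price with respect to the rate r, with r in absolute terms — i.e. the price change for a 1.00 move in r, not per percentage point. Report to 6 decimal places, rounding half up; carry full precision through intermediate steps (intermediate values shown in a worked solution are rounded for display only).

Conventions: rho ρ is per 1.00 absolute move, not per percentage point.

σ√T = 0.5246·√1.8554 = 0.714574
d₁ = (ln(S/K) + (r+σ²/2)T) / (σ√T) = (ln(39.47/46.34) + (0.0703+0.5246²/2)·1.8554) / 0.714574 = (-0.160465 + 0.385742) / 0.714574 = 0.315262
d₂ = d₁ − σ√T = 0.315262 − 0.714574 = -0.399312
e^{−rT} = 0.877714
N(d₁) = 0.623719,  N(d₂) = 0.344832
Call price V = S·N(d₁) − K·e^{−rT}·N(d₂) = 24.618172 − 14.025429 = 10.592743
ρ = K·T·e^{−rT}·N(d₂) = 26.022781

price = 10.592743
ρ = 26.022781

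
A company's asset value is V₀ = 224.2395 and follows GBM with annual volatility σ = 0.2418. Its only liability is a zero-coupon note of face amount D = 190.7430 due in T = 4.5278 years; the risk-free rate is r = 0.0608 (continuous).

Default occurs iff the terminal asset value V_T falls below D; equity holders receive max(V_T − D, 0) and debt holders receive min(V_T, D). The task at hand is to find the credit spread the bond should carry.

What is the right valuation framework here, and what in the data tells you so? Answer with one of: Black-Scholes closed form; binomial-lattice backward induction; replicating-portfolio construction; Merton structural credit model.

framework: Merton structural credit model

Key observation: the asked-for credit quantity lives on the firm's capital structure — asset value, asset volatility, debt face 190.7430 — which is the structural model's domain.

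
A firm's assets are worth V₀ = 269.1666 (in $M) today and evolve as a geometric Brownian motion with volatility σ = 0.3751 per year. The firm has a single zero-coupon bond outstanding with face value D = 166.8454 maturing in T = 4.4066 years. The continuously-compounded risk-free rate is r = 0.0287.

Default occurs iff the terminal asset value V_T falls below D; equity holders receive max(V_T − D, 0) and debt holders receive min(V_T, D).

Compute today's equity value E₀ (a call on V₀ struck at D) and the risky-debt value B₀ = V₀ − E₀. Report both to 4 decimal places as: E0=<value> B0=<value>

Equity is a call on the firm's assets struck at D = 166.8454:
d₁ = [ln(V₀/D) + (r + σ²/2)T] / (σ√T)
   = [ln(269.1666/166.8454) + (0.0287 + 0.5·0.3751²)·4.4066] / (0.3751·√4.4066)
   = [0.478263 + 0.436474] / 0.787406 = 1.161709
d₂ = d₁ − σ√T = 1.161709 − 0.787406 = 0.374302
N(d₁) = 0.877323,  N(d₂) = 0.645910,  e^(−rT) = 0.881201
E₀ = V₀·N(d₁) − D·e^(−rT)·N(d₂)
   = 269.1666·0.877323 − 166.8454·0.881201·0.645910 = 141.181528
B₀ = V₀ − E₀ = 269.1666 − 141.181528 = 127.985072

E0=141.1815 B0=127.9851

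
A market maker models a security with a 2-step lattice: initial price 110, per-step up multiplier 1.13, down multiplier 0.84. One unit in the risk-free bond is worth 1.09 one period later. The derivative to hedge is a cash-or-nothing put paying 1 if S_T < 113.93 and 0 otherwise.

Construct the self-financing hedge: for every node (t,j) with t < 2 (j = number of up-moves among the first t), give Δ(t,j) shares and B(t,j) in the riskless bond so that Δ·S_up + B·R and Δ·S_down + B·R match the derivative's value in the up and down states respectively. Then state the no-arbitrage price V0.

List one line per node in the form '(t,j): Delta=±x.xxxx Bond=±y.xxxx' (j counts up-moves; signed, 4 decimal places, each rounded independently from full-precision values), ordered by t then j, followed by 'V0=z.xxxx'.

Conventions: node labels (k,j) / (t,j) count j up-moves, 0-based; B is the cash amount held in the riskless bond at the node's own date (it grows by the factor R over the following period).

Since d<R<u, set p* = (R−d)/(u−d) = 0.8621; price each node as the discounted p*-expectation of its children.
Terminal payoffs: V(2,0)=1.0000, V(2,1)=1.0000, V(2,2)=0.0000
(1,0): S=92.4000. Δ = (V_up−V_dn)/(S_up−S_dn) = (1.0000−1.0000)/(104.4120−77.6160) = 0.0000. V = [p*·1.0000 + (1−p*)·1.0000]/1.09 = 0.9174. B = V − Δ·S = 0.9174.
(1,1): S=124.3000. Δ = (V_up−V_dn)/(S_up−S_dn) = (0.0000−1.0000)/(140.4590−104.4120) = -0.0277. V = [p*·0.0000 + (1−p*)·1.0000]/1.09 = 0.1265. B = V − Δ·S = 3.5748.
(0,0): S=110.0000. Δ = (V_up−V_dn)/(S_up−S_dn) = (0.1265−0.9174)/(124.3000−92.4000) = -0.0248. V = [p*·0.1265 + (1−p*)·0.9174]/1.09 = 0.2162. B = V − Δ·S = 2.9434.
Verification: the root portfolio costs Δ(0,0)·S0 + B(0,0) = 0.2162, matching V0.

(0,0): Delta=-0.0248 Bond=2.9434
(1,0): Delta=0.0000 Bond=0.9174
(1,1): Delta=-0.0277 Bond=3.5748
V0=0.2162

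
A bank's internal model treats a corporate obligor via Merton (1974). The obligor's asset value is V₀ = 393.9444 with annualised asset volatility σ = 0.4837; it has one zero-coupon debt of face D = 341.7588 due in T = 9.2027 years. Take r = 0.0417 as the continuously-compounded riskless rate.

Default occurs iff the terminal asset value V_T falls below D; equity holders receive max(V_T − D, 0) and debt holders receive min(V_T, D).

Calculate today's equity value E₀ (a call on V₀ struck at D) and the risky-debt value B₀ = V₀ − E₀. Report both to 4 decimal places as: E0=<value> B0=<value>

E0=257.4543 B0=136.4901

Equity is a call on the firm's assets struck at D = 341.7588:
d₁ = [ln(V₀/D) + (r + σ²/2)T] / (σ√T)
   = [ln(393.9444/341.7588) + (0.0417 + 0.5·0.4837²)·9.2027] / (0.4837·√9.2027)
   = [0.142105 + 1.460311] / 1.467350 = 1.092047
d₂ = d₁ − σ√T = 1.092047 − 1.467350 = -0.375303
N(d₁) = 0.862594,  N(d₂) = 0.353718,  e^(−rT) = 0.681300
E₀ = V₀·N(d₁) − D·e^(−rT)·N(d₂)
   = 393.9444·0.862594 − 341.7588·0.681300·0.353718 = 257.454299
B₀ = V₀ − E₀ = 393.9444 − 257.454299 = 136.490101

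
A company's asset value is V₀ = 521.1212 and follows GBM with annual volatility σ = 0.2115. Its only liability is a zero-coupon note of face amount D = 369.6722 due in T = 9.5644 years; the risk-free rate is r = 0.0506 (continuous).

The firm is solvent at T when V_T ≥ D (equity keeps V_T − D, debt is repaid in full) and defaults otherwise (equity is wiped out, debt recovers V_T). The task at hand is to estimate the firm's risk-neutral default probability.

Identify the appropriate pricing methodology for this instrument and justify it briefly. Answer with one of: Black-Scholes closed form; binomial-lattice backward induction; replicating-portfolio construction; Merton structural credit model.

framework: Merton structural credit model

Key observation: the data describe a firm's assets (V₀ = 521.1212, GBM) and a single zero-coupon debt of face 369.6722, so credit quantities follow from equity-as-call in the structural model.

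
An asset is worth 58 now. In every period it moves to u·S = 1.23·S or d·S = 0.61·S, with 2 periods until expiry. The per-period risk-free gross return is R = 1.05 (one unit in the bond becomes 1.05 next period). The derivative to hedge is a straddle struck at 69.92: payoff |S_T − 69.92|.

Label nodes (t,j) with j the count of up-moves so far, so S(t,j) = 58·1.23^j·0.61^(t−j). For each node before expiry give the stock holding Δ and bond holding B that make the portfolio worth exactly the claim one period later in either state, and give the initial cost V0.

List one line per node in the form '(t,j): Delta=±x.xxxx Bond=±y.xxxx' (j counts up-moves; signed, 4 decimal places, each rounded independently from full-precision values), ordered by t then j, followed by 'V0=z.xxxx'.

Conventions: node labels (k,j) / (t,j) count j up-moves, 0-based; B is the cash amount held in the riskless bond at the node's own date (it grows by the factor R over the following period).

(0,0): Delta=-0.3298 Bond=40.8377
(1,0): Delta=-1.0000 Bond=66.5905
(1,1): Delta=-0.1939 Bond=33.1797
V0=21.7080

Under the risk-neutral measure, an up-move has probability p* = (R−d)/(u−d) = 0.7097 and values discount at R = 1.05.
Expiry values: V(2,0)=48.3382, V(2,1)=26.4026, V(2,2)=17.8282
Node (1,0) S=35.3800: V=(p*·26.4026+(1−p*)·48.3382)/1.05=31.2105; Δ=(26.4026−48.3382)/(43.5174−21.5818)=-1.0000; B=V−Δ·S=66.5905
Node (1,1) S=71.3400: V=(p*·17.8282+(1−p*)·26.4026)/1.05=19.3500; Δ=(17.8282−26.4026)/(87.7482−43.5174)=-0.1939; B=V−Δ·S=33.1797
Node (0,0) S=58.0000: V=(p*·19.3500+(1−p*)·31.2105)/1.05=21.7080; Δ=(19.3500−31.2105)/(71.3400−35.3800)=-0.3298; B=V−Δ·S=40.8377
Sanity check at the root: Δ(0,0)·S0 + B(0,0) reproduces V0 = 21.7080.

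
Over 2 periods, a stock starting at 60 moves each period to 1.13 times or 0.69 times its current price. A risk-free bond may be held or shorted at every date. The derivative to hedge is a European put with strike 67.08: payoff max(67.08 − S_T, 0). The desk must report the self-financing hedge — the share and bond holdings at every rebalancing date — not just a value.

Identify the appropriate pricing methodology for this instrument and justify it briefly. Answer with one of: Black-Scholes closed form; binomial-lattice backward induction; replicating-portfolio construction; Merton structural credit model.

Key observation: the mandate to exhibit the hedge at every date and state singles out the replicating-portfolio construction on the 2-period tree with factors 1.13 and 0.69 from 60.

framework: replicating-portfolio construction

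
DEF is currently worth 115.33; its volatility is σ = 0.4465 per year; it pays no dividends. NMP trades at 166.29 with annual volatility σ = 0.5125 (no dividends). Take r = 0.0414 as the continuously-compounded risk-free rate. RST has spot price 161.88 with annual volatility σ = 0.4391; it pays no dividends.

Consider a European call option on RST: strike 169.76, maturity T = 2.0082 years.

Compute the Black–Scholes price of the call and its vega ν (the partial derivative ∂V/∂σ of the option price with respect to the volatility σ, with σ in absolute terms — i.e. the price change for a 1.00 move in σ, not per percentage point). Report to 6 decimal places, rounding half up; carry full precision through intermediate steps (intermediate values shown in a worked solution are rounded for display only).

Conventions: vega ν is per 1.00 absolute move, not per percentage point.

price = 41.747895
ν = 85.515220

σ√T = 0.4391·√2.0082 = 0.622253
d₁ = (ln(S/K) + (r+σ²/2)T) / (σ√T) = (ln(161.88/169.76) + (0.0414+0.4391²/2)·2.0082) / 0.622253 = (-0.047530 + 0.276739) / 0.622253 = 0.368353
d₂ = d₁ − σ√T = 0.368353 − 0.622253 = -0.253900
e^{−rT} = 0.920223
N(d₁) = 0.643695,  N(d₂) = 0.399786
Call price V = S·N(d₁) − K·e^{−rT}·N(d₂) = 104.201318 − 62.453422 = 41.747895
φ(d₁) = (1/√(2π))·e^{−d₁²/2} = 0.372775
ν = S·φ(d₁)·√T = 85.515220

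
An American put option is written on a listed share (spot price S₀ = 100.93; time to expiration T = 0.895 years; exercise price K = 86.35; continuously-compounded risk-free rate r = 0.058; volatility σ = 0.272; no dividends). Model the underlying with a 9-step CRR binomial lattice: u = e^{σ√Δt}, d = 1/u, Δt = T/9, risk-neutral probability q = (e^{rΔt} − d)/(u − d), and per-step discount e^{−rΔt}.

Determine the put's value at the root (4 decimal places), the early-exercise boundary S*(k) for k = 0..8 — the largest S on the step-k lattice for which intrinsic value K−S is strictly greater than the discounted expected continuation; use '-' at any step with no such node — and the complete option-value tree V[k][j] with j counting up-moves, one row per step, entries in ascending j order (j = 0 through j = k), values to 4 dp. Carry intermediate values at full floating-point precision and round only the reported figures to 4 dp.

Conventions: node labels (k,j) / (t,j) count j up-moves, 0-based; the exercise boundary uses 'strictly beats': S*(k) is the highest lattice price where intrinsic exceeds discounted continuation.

price = 3.0197
boundary = - - - - - 65.7299 71.6167 65.7299 71.6167
tree:
3.0197
4.7098 1.4445
7.1597 2.4302 0.5223
10.5636 3.9994 0.9634 0.1082
15.0542 6.4070 1.7522 0.2231 0.0000
20.6201 9.9245 3.1299 0.4601 0.0000 0.0000
26.0230 14.7333 5.4578 0.9488 0.0000 0.0000 0.0000
30.9819 20.6201 9.1996 1.9565 0.0000 0.0000 0.0000 0.0000
35.5331 26.0230 14.7333 4.0344 0.0000 0.0000 0.0000 0.0000 0.0000
39.7102 30.9819 20.6201 8.3192 0.0000 0.0000 0.0000 0.0000 0.0000 0.0000

params: Δt=0.09944 u=1.08956 d=0.91780 q=0.51225 e^(-rΔt)=0.99425
t_9 payoffs: 39.7102 30.9819 20.6201 8.3192 0.0000 0.0000 0.0000 0.0000 0.0000 0.0000
t_8: node(8,0) S=50.8169 payoff=35.5331 vs cont=35.0365 → 35.5331 [stop]  node(8,1) S=60.3270 payoff=26.0230 vs cont=25.5264 → 26.0230 [stop]  node(8,2) S=71.6167 payoff=14.7333 vs cont=14.2367 → 14.7333 [stop]  node(8,3) S=85.0193 payoff=1.3307 vs cont=4.0344 → 4.0344 [wait]  node(8,4) S=100.9300 payoff=0.0000 vs cont=0.0000 → 0.0000 [wait]  node(8,5) S=119.8183 payoff=0.0000 vs cont=0.0000 → 0.0000 [wait]  node(8,6) S=142.2415 payoff=0.0000 vs cont=0.0000 → 0.0000 [wait]  node(8,7) S=168.8609 payoff=0.0000 vs cont=0.0000 → 0.0000 [wait]  node(8,8) S=200.4620 payoff=0.0000 vs cont=0.0000 → 0.0000 [wait]  ⇒ S*(8)=71.6167
t_7: node(7,0) S=55.3681 payoff=30.9819 vs cont=30.4852 → 30.9819 [stop]  node(7,1) S=65.7299 payoff=20.6201 vs cont=20.1235 → 20.6201 [stop]  node(7,2) S=78.0308 payoff=8.3192 vs cont=9.1996 → 9.1996 [wait]  node(7,3) S=92.6337 payoff=0.0000 vs cont=1.9565 → 1.9565 [wait]  node(7,4) S=109.9694 payoff=0.0000 vs cont=0.0000 → 0.0000 [wait]  node(7,5) S=130.5493 payoff=0.0000 vs cont=0.0000 → 0.0000 [wait]  node(7,6) S=154.9807 payoff=0.0000 vs cont=0.0000 → 0.0000 [wait]  node(7,7) S=183.9842 payoff=0.0000 vs cont=0.0000 → 0.0000 [wait]  ⇒ S*(7)=65.7299
t_6: node(6,0) S=60.3270 payoff=26.0230 vs cont=25.5264 → 26.0230 [stop]  node(6,1) S=71.6167 payoff=14.7333 vs cont=14.6850 → 14.7333 [stop]  node(6,2) S=85.0193 payoff=1.3307 vs cont=5.4578 → 5.4578 [wait]  node(6,3) S=100.9300 payoff=0.0000 vs cont=0.9488 → 0.9488 [wait]  node(6,4) S=119.8183 payoff=0.0000 vs cont=0.0000 → 0.0000 [wait]  node(6,5) S=142.2415 payoff=0.0000 vs cont=0.0000 → 0.0000 [wait]  node(6,6) S=168.8609 payoff=0.0000 vs cont=0.0000 → 0.0000 [wait]  ⇒ S*(6)=71.6167
t_5: node(5,0) S=65.7299 payoff=20.6201 vs cont=20.1235 → 20.6201 [stop]  node(5,1) S=78.0308 payoff=8.3192 vs cont=9.9245 → 9.9245 [wait]  node(5,2) S=92.6337 payoff=0.0000 vs cont=3.1299 → 3.1299 [wait]  node(5,3) S=109.9694 payoff=0.0000 vs cont=0.4601 → 0.4601 [wait]  node(5,4) S=130.5493 payoff=0.0000 vs cont=0.0000 → 0.0000 [wait]  node(5,5) S=154.9807 payoff=0.0000 vs cont=0.0000 → 0.0000 [wait]  ⇒ S*(5)=65.7299
t_4: node(4,0) S=71.6167 payoff=14.7333 vs cont=15.0542 → 15.0542 [wait]  node(4,1) S=85.0193 payoff=1.3307 vs cont=6.4070 → 6.4070 [wait]  node(4,2) S=100.9300 payoff=0.0000 vs cont=1.7522 → 1.7522 [wait]  node(4,3) S=119.8183 payoff=0.0000 vs cont=0.2231 → 0.2231 [wait]  node(4,4) S=142.2415 payoff=0.0000 vs cont=0.0000 → 0.0000 [wait]  ⇒ S*(4)=-
t_3: node(3,0) S=78.0308 payoff=8.3192 vs cont=10.5636 → 10.5636 [wait]  node(3,1) S=92.6337 payoff=0.0000 vs cont=3.9994 → 3.9994 [wait]  node(3,2) S=109.9694 payoff=0.0000 vs cont=0.9634 → 0.9634 [wait]  node(3,3) S=130.5493 payoff=0.0000 vs cont=0.1082 → 0.1082 [wait]  ⇒ S*(3)=-
t_2: node(2,0) S=85.0193 payoff=1.3307 vs cont=7.1597 → 7.1597 [wait]  node(2,1) S=100.9300 payoff=0.0000 vs cont=2.4302 → 2.4302 [wait]  node(2,2) S=119.8183 payoff=0.0000 vs cont=0.5223 → 0.5223 [wait]  ⇒ S*(2)=-
t_1: node(1,0) S=92.6337 payoff=0.0000 vs cont=4.7098 → 4.7098 [wait]  node(1,1) S=109.9694 payoff=0.0000 vs cont=1.4445 → 1.4445 [wait]  ⇒ S*(1)=-
t_0: node(0,0) S=100.9300 payoff=0.0000 vs cont=3.0197 → 3.0197 [wait]  ⇒ S*(0)=-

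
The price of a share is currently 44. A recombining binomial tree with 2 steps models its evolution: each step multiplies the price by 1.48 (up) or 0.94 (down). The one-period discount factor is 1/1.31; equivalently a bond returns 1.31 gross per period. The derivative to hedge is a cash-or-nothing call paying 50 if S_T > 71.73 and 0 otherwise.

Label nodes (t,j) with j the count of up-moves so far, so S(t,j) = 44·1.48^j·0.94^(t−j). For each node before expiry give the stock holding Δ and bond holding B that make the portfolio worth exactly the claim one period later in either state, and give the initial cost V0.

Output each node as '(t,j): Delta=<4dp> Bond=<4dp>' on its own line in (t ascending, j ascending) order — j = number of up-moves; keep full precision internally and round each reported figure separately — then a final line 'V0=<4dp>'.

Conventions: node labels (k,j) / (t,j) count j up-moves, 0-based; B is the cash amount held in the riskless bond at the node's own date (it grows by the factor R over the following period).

Since d<R<u, set p* = (R−d)/(u−d) = 0.6852; price each node as the discounted p*-expectation of its children.
Expiry values: V(2,0)=0.0000, V(2,1)=0.0000, V(2,2)=50.0000
Node (1,0) S=41.3600: V=(p*·0.0000+(1−p*)·0.0000)/1.31=0.0000; Δ=(0.0000−0.0000)/(61.2128−38.8784)=0.0000; B=V−Δ·S=0.0000
Node (1,1) S=65.1200: V=(p*·50.0000+(1−p*)·0.0000)/1.31=26.1521; Δ=(50.0000−0.0000)/(96.3776−61.2128)=1.4219; B=V−Δ·S=-66.4405
Node (0,0) S=44.0000: V=(p*·26.1521+(1−p*)·0.0000)/1.31=13.6787; Δ=(26.1521−0.0000)/(65.1200−41.3600)=1.1007; B=V−Δ·S=-34.7512
Check: Δ(0,0)·S0 + B(0,0) = 13.6787 = V0.

(0,0): Delta=1.1007 Bond=-34.7512
(1,0): Delta=0.0000 Bond=0.0000
(1,1): Delta=1.4219 Bond=-66.4405
V0=13.6787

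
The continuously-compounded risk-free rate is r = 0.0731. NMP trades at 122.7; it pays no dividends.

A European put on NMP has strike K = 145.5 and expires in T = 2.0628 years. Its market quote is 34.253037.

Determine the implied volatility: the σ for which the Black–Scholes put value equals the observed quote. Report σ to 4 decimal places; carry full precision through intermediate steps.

At σ = 0.4741 the Black–Scholes value reproduces the quote:
σ√T = 0.4741·√2.0628 = 0.680924
d₁ = (ln(S/K) + (r+σ²/2)T) / (σ√T) = (ln(122.7/145.5) + (0.0731+0.4741²/2)·2.0628) / 0.680924 = (-0.170434 + 0.382619) / 0.680924 = 0.311614
d₂ = d₁ − σ√T = 0.311614 − 0.680924 = -0.369310
e^{−rT} = 0.860028
N(−d₁) = 0.377667,  N(−d₂) = 0.644051
V = K·e^{−rT}·N(−d₂) − S·N(−d₁) = 80.592760 − 46.339723 = 34.253037 (the observed quote) — the price is monotone increasing in volatility, hence this σ is the only solution

sigma = 0.4741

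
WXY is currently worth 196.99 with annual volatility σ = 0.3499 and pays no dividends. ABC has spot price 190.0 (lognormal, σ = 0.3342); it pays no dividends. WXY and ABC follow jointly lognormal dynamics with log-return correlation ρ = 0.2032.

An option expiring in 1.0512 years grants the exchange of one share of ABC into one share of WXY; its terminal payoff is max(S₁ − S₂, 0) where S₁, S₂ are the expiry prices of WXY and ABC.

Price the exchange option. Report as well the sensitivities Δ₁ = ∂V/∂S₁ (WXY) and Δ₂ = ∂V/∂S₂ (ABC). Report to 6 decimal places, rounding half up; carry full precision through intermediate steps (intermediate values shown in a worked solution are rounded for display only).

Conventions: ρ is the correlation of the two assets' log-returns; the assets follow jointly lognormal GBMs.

exchange price = 37.516602
Δ1 = 0.619063
Δ2 = -0.444382

σ_eff = √(σ₁² + σ₂² − 2ρσ₁σ₂) = √(0.3499² + 0.3342² − 2·0.2032·0.3499·0.3342) = 0.431968
d₁ = (ln(S₁/S₂) + (q₂ − q₁ + σ_eff²/2)T) / (σ_eff√T) = (ln(196.99/190.0) + (0.0 − 0.0 + 0.093298)·1.0512) / 0.442889 = 0.303020
d₂ = d₁ − σ_eff√T = 0.303020 − 0.442889 = -0.139869
N(d₁) = 0.619063,  N(d₂) = 0.444382
V = S₁·e^{−q₁T}·N(d₁) − S₂·e^{−q₂T}·N(d₂) = 121.949152 − 84.432550 = 37.516602
Key observation: the rate r is irrelevant here: denominating values in ABC turns the exchange into a ratio option on S₁/S₂, and discounting at r drops out.
Δ₁ = e^{−q₁T}·N(d₁) = 0.619063;  Δ₂ = −e^{−q₂T}·N(d₂) = -0.444382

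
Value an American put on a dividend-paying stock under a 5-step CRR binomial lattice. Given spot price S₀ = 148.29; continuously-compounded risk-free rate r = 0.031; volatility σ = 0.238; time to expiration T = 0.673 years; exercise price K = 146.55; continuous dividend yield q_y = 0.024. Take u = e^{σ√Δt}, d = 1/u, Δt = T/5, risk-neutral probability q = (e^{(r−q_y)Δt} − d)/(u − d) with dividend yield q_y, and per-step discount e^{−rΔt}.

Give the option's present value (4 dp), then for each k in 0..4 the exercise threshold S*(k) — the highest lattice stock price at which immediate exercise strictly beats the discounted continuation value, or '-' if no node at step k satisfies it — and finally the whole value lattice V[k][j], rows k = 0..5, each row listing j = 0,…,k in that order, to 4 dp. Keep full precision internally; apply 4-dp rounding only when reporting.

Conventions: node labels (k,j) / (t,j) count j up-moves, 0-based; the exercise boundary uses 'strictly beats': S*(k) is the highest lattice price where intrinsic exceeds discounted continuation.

Δt=0.13460  u=1.09124  d=0.91639  q=0.48358  discount=0.99584
step 5 (expiry): payoffs max(K−S,0) = 50.7192 32.4337 10.6591 0.0000 0.0000 0.0000
step 4: (k=4,j=0): S=104.5747, K−S=41.9753, hold=41.7024 ⇒ V=41.9753 exercise | (k=4,j=1): S=124.5286, K−S=22.0214, hold=21.8128 ⇒ V=22.0214 exercise | (k=4,j=2): S=148.2900, K−S=0.0000, hold=5.4817 ⇒ V=5.4817 continue | (k=4,j=3): S=176.5853, K−S=0.0000, hold=0.0000 ⇒ V=0.0000 continue | (k=4,j=4): S=210.2797, K−S=0.0000, hold=0.0000 ⇒ V=0.0000 continue  boundary S*=124.5286
step 3: (k=3,j=0): S=114.1163, K−S=32.4337, hold=32.1915 ⇒ V=32.4337 exercise | (k=3,j=1): S=135.8909, K−S=10.6591, hold=13.9648 ⇒ V=13.9648 continue | (k=3,j=2): S=161.8204, K−S=0.0000, hold=2.8191 ⇒ V=2.8191 continue | (k=3,j=3): S=192.6974, K−S=0.0000, hold=0.0000 ⇒ V=0.0000 continue  boundary S*=114.1163
step 2: (k=2,j=0): S=124.5286, K−S=22.0214, hold=23.4047 ⇒ V=23.4047 continue | (k=2,j=1): S=148.2900, K−S=0.0000, hold=8.5393 ⇒ V=8.5393 continue | (k=2,j=2): S=176.5853, K−S=0.0000, hold=1.4498 ⇒ V=1.4498 continue  boundary S*=-
step 1: (k=1,j=0): S=135.8909, K−S=10.6591, hold=16.1486 ⇒ V=16.1486 continue | (k=1,j=1): S=161.8204, K−S=0.0000, hold=5.0897 ⇒ V=5.0897 continue  boundary S*=-
step 0: (k=0,j=0): S=148.2900, K−S=0.0000, hold=10.7558 ⇒ V=10.7558 continue  boundary S*=-

price = 10.7558
boundary = - - - 114.1163 124.5286
tree:
10.7558
16.1486 5.0897
23.4047 8.5393 1.4498
32.4337 13.9648 2.8191 0.0000
41.9753 22.0214 5.4817 0.0000 0.0000
50.7192 32.4337 10.6591 0.0000 0.0000 0.0000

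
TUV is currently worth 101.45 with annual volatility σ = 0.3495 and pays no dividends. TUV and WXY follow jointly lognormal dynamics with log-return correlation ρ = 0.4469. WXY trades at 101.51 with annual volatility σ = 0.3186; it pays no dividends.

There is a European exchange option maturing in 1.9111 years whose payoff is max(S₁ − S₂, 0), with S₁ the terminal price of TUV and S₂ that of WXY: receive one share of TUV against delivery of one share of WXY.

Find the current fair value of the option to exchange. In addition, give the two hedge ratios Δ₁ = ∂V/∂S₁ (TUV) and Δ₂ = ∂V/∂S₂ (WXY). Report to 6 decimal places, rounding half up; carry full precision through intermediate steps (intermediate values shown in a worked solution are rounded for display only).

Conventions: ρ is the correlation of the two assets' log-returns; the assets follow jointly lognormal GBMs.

σ_eff = √(σ₁² + σ₂² − 2ρσ₁σ₂) = √(0.3495² + 0.3186² − 2·0.4469·0.3495·0.3186) = 0.352322
d₁ = (ln(S₁/S₂) + (q₂ − q₁ + σ_eff²/2)T) / (σ_eff√T) = (ln(101.45/101.51) + (0.0 − 0.0 + 0.062065)·1.9111) / 0.487059 = 0.242316
d₂ = d₁ − σ_eff√T = 0.242316 − 0.487059 = -0.244744
N(d₁) = 0.595732,  N(d₂) = 0.403328
V = S₁·e^{−q₁T}·N(d₁) − S₂·e^{−q₂T}·N(d₂) = 60.437034 − 40.941776 = 19.495258
Key observation: pricing in WXY-units makes this a unit-strike call on the ratio S₁/S₂ — the risk-free rate cancels and cannot affect the value.
Δ₁ = e^{−q₁T}·N(d₁) = 0.595732;  Δ₂ = −e^{−q₂T}·N(d₂) = -0.403328

exchange price = 19.495258
Δ1 = 0.595732
Δ2 = -0.403328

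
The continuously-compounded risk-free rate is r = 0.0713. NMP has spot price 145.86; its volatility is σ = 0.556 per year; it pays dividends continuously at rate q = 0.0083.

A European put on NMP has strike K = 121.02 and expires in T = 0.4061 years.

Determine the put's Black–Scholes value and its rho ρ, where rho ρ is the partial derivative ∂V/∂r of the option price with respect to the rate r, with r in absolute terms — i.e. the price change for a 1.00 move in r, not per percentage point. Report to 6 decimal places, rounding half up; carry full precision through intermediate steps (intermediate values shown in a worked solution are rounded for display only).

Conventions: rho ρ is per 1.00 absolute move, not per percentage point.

price = 7.758441
ρ = -16.067099

σ√T = 0.556·√0.4061 = 0.354316
d₁ = (ln(S/K) + (r−q+σ²/2)T) / (σ√T) = (ln(145.86/121.02) + (0.0713−0.0083+0.556²/2)·0.4061) / 0.354316 = (0.186691 + 0.088354) / 0.354316 = 0.776272
d₂ = d₁ − σ√T = 0.776272 − 0.354316 = 0.421955
e^{−rT} = 0.971460
e^{−qT} = 0.996635
N(−d₁) = 0.218794,  N(−d₂) = 0.336529
Put price V = K·e^{−rT}·N(−d₂) − S·e^{−qT}·N(−d₁) = 39.564390 − 31.805950 = 7.758441
ρ = −K·T·e^{−rT}·N(−d₂) = -16.067099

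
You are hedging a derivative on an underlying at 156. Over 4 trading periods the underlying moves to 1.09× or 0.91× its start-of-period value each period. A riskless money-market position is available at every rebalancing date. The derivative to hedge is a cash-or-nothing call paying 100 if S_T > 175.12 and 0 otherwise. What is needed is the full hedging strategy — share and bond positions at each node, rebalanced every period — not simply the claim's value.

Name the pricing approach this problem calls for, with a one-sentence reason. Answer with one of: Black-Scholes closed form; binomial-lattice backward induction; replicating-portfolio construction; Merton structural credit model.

Key observation: the deliverable is the dynamic trading strategy on the 4-step tree (spot 156, moves 1.09 and 0.91), so the valuation must go through the node-by-node replicating-portfolio solve.

framework: replicating-portfolio construction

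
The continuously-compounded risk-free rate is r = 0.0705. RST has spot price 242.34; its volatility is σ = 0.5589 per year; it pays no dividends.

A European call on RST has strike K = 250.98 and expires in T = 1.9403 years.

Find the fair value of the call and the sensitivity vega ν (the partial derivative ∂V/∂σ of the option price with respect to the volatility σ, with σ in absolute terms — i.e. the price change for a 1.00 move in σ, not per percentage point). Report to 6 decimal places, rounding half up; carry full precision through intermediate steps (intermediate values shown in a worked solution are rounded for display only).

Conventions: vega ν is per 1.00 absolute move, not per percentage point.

price = 82.146653
ν = 117.641392

σ√T = 0.5589·√1.9403 = 0.778518
d₁ = (ln(S/K) + (r+σ²/2)T) / (σ√T) = (ln(242.34/250.98) + (0.0705+0.5589²/2)·1.9403) / 0.778518 = (-0.035032 + 0.439836) / 0.778518 = 0.519968
d₂ = d₁ − σ√T = 0.519968 − 0.778518 = -0.258550
e^{−rT} = 0.872152
N(d₁) = 0.698457,  N(d₂) = 0.397991
Call price V = S·N(d₁) − K·e^{−rT}·N(d₂) = 169.264110 − 87.117456 = 82.146653
φ(d₁) = (1/√(2π))·e^{−d₁²/2} = 0.348498
ν = S·φ(d₁)·√T = 117.641392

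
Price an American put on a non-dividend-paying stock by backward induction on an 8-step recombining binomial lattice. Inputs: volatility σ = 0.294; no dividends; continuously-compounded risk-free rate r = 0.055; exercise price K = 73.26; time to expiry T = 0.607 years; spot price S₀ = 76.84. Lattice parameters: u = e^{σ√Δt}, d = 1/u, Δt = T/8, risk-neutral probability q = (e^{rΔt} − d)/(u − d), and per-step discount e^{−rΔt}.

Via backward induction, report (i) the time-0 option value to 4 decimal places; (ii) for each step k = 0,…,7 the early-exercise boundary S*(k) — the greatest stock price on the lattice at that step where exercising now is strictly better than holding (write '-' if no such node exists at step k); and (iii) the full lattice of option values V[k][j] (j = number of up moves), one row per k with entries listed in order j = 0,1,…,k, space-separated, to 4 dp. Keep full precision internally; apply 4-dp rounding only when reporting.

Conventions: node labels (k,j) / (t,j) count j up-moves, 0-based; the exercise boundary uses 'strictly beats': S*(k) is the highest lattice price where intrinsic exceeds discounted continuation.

price = 4.4069
boundary = - - - - 55.5782 60.2664 55.5782 60.2664
tree:
4.4069
6.5642 2.3334
9.4817 3.7652 0.9523
13.2151 5.9087 1.7000 0.2289
17.6818 8.9560 2.9773 0.4649 0.0000
22.0053 12.9936 5.0811 0.9443 0.0000 0.0000
25.9924 17.6818 8.3587 1.9177 0.0000 0.0000 0.0000
29.6694 22.0053 12.9936 3.8947 0.0000 0.0000 0.0000 0.0000
33.0604 25.9924 17.6818 7.9099 0.0000 0.0000 0.0000 0.0000 0.0000

Δt=0.07587, u=1.08435, d=0.92221, q=0.50556, disc=e^(-rΔt)=0.99584
k=8 terminal: V=max(K-S,0) → 33.0604 25.9924 17.6818 7.9099 0.0000 0.0000 0.0000 0.0000 0.0000
k=7: j=0 S=43.5906 intr=29.6694 cont=29.3644 V=29.6694[EX]; j=1 S=51.2547 intr=22.0053 cont=21.7002 V=22.0053[EX]; j=2 S=60.2664 intr=12.9936 cont=12.6885 V=12.9936[EX]; j=3 S=70.8625 intr=2.3975 cont=3.8947 V=3.8947[hold]; j=4 S=83.3217 intr=0.0000 cont=0.0000 V=0.0000[hold]; j=5 S=97.9714 intr=0.0000 cont=0.0000 V=0.0000[hold]; j=6 S=115.1969 intr=0.0000 cont=0.0000 V=0.0000[hold]; j=7 S=135.4510 intr=0.0000 cont=0.0000 V=0.0000[hold]  S*(7)=60.2664
k=6: j=0 S=47.2676 intr=25.9924 cont=25.6874 V=25.9924[EX]; j=1 S=55.5782 intr=17.6818 cont=17.3767 V=17.6818[EX]; j=2 S=65.3501 intr=7.9099 cont=8.3587 V=8.3587[hold]; j=3 S=76.8400 intr=0.0000 cont=1.9177 V=1.9177[hold]; j=4 S=90.3501 intr=0.0000 cont=0.0000 V=0.0000[hold]; j=5 S=106.2356 intr=0.0000 cont=0.0000 V=0.0000[hold]; j=6 S=124.9141 intr=0.0000 cont=0.0000 V=0.0000[hold]  S*(6)=55.5782
k=5: j=0 S=51.2547 intr=22.0053 cont=21.7002 V=22.0053[EX]; j=1 S=60.2664 intr=12.9936 cont=12.9144 V=12.9936[EX]; j=2 S=70.8625 intr=2.3975 cont=5.0811 V=5.0811[hold]; j=3 S=83.3217 intr=0.0000 cont=0.9443 V=0.9443[hold]; j=4 S=97.9714 intr=0.0000 cont=0.0000 V=0.0000[hold]; j=5 S=115.1969 intr=0.0000 cont=0.0000 V=0.0000[hold]  S*(5)=60.2664
k=4: j=0 S=55.5782 intr=17.6818 cont=17.3767 V=17.6818[EX]; j=1 S=65.3501 intr=7.9099 cont=8.9560 V=8.9560[hold]; j=2 S=76.8400 intr=0.0000 cont=2.9773 V=2.9773[hold]; j=3 S=90.3501 intr=0.0000 cont=0.4649 V=0.4649[hold]; j=4 S=106.2356 intr=0.0000 cont=0.0000 V=0.0000[hold]  S*(4)=55.5782
k=3: j=0 S=60.2664 intr=12.9936 cont=13.2151 V=13.2151[hold]; j=1 S=70.8625 intr=2.3975 cont=5.9087 V=5.9087[hold]; j=2 S=83.3217 intr=0.0000 cont=1.7000 V=1.7000[hold]; j=3 S=97.9714 intr=0.0000 cont=0.2289 V=0.2289[hold]  S*(3)=-
k=2: j=0 S=65.3501 intr=7.9099 cont=9.4817 V=9.4817[hold]; j=1 S=76.8400 intr=0.0000 cont=3.7652 V=3.7652[hold]; j=2 S=90.3501 intr=0.0000 cont=0.9523 V=0.9523[hold]  S*(2)=-
k=1: j=0 S=70.8625 intr=2.3975 cont=6.5642 V=6.5642[hold]; j=1 S=83.3217 intr=0.0000 cont=2.3334 V=2.3334[hold]  S*(1)=-
k=0: j=0 S=76.8400 intr=0.0000 cont=4.4069 V=4.4069[hold]  S*(0)=-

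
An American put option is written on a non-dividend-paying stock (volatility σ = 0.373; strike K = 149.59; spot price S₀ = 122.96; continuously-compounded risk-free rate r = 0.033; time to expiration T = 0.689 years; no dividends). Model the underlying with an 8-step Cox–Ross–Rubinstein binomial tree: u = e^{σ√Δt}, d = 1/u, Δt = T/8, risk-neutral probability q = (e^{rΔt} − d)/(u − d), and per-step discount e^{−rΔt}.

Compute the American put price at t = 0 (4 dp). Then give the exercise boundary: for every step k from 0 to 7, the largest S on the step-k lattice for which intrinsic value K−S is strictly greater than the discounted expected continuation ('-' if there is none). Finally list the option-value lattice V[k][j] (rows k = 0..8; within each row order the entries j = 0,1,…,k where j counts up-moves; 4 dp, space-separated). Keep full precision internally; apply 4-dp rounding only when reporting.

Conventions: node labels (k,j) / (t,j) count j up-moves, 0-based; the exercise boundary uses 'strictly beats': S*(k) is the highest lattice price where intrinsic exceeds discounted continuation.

price = 31.3518
boundary = - - 98.7834 88.5410 98.7834 110.2108 98.7834 110.2108
tree:
31.3518
40.5835 21.7578
50.8066 29.9935 13.1624
61.0490 39.8603 19.7188 6.2952
70.2295 50.8066 28.5002 10.5335 1.8430
78.4581 61.0490 39.3792 17.1445 3.5932 0.0000
85.8335 70.2295 50.8066 26.8121 7.0056 0.0000 0.0000
92.4441 78.4581 61.0490 39.3792 13.6586 0.0000 0.0000 0.0000
98.3693 85.8335 70.2295 50.8066 26.6300 0.0000 0.0000 0.0000 0.0000

Δt=0.08612, u=1.11568, d=0.89631, q=0.48564, disc=e^(-rΔt)=0.99716
k=8 terminal: V=max(K-S,0) → 98.3693 85.8335 70.2295 50.8066 26.6300 0.0000 0.0000 0.0000 0.0000
k=7: j=0 S=57.1459 intr=92.4441 cont=92.0196 V=92.4441[EX]; j=1 S=71.1319 intr=78.4581 cont=78.0335 V=78.4581[EX]; j=2 S=88.5410 intr=61.0490 cont=60.6245 V=61.0490[EX]; j=3 S=110.2108 intr=39.3792 cont=38.9547 V=39.3792[EX]; j=4 S=137.1841 intr=12.4059 cont=13.6586 V=13.6586[hold]; j=5 S=170.7589 intr=0.0000 cont=0.0000 V=0.0000[hold]; j=6 S=212.5510 intr=0.0000 cont=0.0000 V=0.0000[hold]; j=7 S=264.5713 intr=0.0000 cont=0.0000 V=0.0000[hold]  S*(7)=110.2108
k=6: j=0 S=63.7565 intr=85.8335 cont=85.4089 V=85.8335[EX]; j=1 S=79.3605 intr=70.2295 cont=69.8049 V=70.2295[EX]; j=2 S=98.7834 intr=50.8066 cont=50.3820 V=50.8066[EX]; j=3 S=122.9600 intr=26.6300 cont=26.8121 V=26.8121[hold]; j=4 S=153.0536 intr=0.0000 cont=7.0056 V=7.0056[hold]; j=5 S=190.5124 intr=0.0000 cont=0.0000 V=0.0000[hold]; j=6 S=237.1390 intr=0.0000 cont=0.0000 V=0.0000[hold]  S*(6)=98.7834
k=5: j=0 S=71.1319 intr=78.4581 cont=78.0335 V=78.4581[EX]; j=1 S=88.5410 intr=61.0490 cont=60.6245 V=61.0490[EX]; j=2 S=110.2108 intr=39.3792 cont=39.0429 V=39.3792[EX]; j=3 S=137.1841 intr=12.4059 cont=17.1445 V=17.1445[hold]; j=4 S=170.7589 intr=0.0000 cont=3.5932 V=3.5932[hold]; j=5 S=212.5510 intr=0.0000 cont=0.0000 V=0.0000[hold]  S*(5)=110.2108
k=4: j=0 S=79.3605 intr=70.2295 cont=69.8049 V=70.2295[EX]; j=1 S=98.7834 intr=50.8066 cont=50.3820 V=50.8066[EX]; j=2 S=122.9600 intr=26.6300 cont=28.5002 V=28.5002[hold]; j=3 S=153.0536 intr=0.0000 cont=10.5335 V=10.5335[hold]; j=4 S=190.5124 intr=0.0000 cont=1.8430 V=1.8430[hold]  S*(4)=98.7834
k=3: j=0 S=88.5410 intr=61.0490 cont=60.6245 V=61.0490[EX]; j=1 S=110.2108 intr=39.3792 cont=39.8603 V=39.8603[hold]; j=2 S=137.1841 intr=12.4059 cont=19.7188 V=19.7188[hold]; j=3 S=170.7589 intr=0.0000 cont=6.2952 V=6.2952[hold]  S*(3)=88.5410
k=2: j=0 S=98.7834 intr=50.8066 cont=50.6150 V=50.8066[EX]; j=1 S=122.9600 intr=26.6300 cont=29.9935 V=29.9935[hold]; j=2 S=153.0536 intr=0.0000 cont=13.1624 V=13.1624[hold]  S*(2)=98.7834
k=1: j=0 S=110.2108 intr=39.3792 cont=40.5835 V=40.5835[hold]; j=1 S=137.1841 intr=12.4059 cont=21.7578 V=21.7578[hold]  S*(1)=-
k=0: j=0 S=122.9600 intr=26.6300 cont=31.3518 V=31.3518[hold]  S*(0)=-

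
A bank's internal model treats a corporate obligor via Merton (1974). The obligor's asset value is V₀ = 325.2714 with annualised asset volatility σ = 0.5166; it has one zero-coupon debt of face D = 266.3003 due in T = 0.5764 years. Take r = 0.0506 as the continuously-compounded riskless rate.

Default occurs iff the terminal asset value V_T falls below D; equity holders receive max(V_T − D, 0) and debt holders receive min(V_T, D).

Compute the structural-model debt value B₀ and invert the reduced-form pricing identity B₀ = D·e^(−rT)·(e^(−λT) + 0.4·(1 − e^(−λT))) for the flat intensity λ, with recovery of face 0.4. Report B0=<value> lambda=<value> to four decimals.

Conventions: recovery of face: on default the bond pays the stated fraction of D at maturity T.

Work the structural quantities from V₀ = 325.2714 against face 266.3003:
d₁ = [ln(V₀/D) + (r + σ²/2)T] / (σ√T)
   = [ln(325.2714/266.3003) + (0.0506 + 0.5·0.5166²)·0.5764] / (0.5166·√0.5764)
   = [0.200035 + 0.106079] / 0.392208 = 0.780491
d₂ = d₁ − σ√T = 0.780491 − 0.392208 = 0.388283
N(d₁) = 0.782449,  N(d₂) = 0.651097,  e^(−rT) = 0.971255
E₀ = V₀·N(d₁) − D·e^(−rT)·N(d₂)
   = 325.2714·0.782449 − 266.3003·0.971255·0.651097 = 86.104995
B₀ = V₀ − E₀ = 325.2714 − 86.104995 = 239.166405
e^(−λT) = (B₀·e^(rT)/D − 0.4)/(1 − 0.4) = (239.1664·1.029595/266.3003 − 0.4)/0.6 = 0.87447948
λ = −ln(0.87447948)/0.5764 = 0.232697

B0=239.1664 lambda=0.2327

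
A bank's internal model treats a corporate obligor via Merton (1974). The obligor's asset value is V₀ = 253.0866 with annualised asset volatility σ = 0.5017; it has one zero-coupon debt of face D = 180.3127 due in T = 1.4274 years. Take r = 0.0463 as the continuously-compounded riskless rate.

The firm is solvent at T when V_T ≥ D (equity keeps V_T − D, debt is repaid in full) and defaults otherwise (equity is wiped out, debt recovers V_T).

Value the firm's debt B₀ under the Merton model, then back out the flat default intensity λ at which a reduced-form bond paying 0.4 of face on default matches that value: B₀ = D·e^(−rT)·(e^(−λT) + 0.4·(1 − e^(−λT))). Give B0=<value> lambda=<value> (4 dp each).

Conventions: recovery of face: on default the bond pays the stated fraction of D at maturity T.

Work the structural quantities from V₀ = 253.0866 against face 180.3127:
d₁ = [ln(V₀/D) + (r + σ²/2)T] / (σ√T)
   = [ln(253.0866/180.3127) + (0.0463 + 0.5·0.5017²)·1.4274] / (0.5017·√1.4274)
   = [0.339039 + 0.245729] / 0.599400 = 0.975589
d₂ = d₁ − σ√T = 0.975589 − 0.599400 = 0.376188
N(d₁) = 0.835366,  N(d₂) = 0.646612,  e^(−rT) = 0.936048
E₀ = V₀·N(d₁) − D·e^(−rT)·N(d₂)
   = 253.0866·0.835366 − 180.3127·0.936048·0.646612 = 102.283939
B₀ = V₀ − E₀ = 253.0866 − 102.283939 = 150.802661
e^(−λT) = (B₀·e^(rT)/D − 0.4)/(1 − 0.4) = (150.8027·1.068321/180.3127 − 0.4)/0.6 = 0.82246628
λ = −ln(0.82246628)/1.4274 = 0.136926

B0=150.8027 lambda=0.1369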